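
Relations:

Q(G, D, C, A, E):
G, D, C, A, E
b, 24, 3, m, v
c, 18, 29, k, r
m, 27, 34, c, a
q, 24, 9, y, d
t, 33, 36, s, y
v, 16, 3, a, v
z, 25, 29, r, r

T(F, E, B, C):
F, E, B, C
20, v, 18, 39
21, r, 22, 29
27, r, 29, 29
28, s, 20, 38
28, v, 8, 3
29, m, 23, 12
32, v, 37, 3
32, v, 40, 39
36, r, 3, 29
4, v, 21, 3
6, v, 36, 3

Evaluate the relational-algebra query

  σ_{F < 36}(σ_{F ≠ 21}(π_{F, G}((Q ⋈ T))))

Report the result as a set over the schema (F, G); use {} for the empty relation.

Joining Q and T on C, E yields {(b, 24, 3, m, v, 28, 8), (b, 24, 3, m, v, 32, 37), (b, 24, 3, m, v, 4, 21), (b, 24, 3, m, v, 6, 36), (c, 18, 29, k, r, 21, 22), (c, 18, 29, k, r, 27, 29), (c, 18, 29, k, r, 36, 3), (v, 16, 3, a, v, 28, 8), (v, 16, 3, a, v, 32, 37), (v, 16, 3, a, v, 4, 21), (v, 16, 3, a, v, 6, 36), (z, 25, 29, r, r, 21, 22), (z, 25, 29, r, r, 27, 29), (z, 25, 29, r, r, 36, 3)}.
π_{F, G} gives {(21, c), (21, z), (27, c), (27, z), (28, b), (28, v), (32, b), (32, v), (36, c), (36, z), (4, b), (4, v), (6, b), (6, v)}.
σ[F ≠ 21]: keep tuples satisfying F ≠ 21 → {(27, c), (27, z), (28, b), (28, v), (32, b), (32, v), (36, c), (36, z), (4, b), (4, v), (6, b), (6, v)}
σ[F < 36]: keep tuples satisfying F < 36 → {(27, c), (27, z), (28, b), (28, v), (32, b), (32, v), (4, b), (4, v), (6, b), (6, v)}

{(27, c), (27, z), (28, b), (28, v), (32, b), (32, v), (4, b), (4, v), (6, b), (6, v)}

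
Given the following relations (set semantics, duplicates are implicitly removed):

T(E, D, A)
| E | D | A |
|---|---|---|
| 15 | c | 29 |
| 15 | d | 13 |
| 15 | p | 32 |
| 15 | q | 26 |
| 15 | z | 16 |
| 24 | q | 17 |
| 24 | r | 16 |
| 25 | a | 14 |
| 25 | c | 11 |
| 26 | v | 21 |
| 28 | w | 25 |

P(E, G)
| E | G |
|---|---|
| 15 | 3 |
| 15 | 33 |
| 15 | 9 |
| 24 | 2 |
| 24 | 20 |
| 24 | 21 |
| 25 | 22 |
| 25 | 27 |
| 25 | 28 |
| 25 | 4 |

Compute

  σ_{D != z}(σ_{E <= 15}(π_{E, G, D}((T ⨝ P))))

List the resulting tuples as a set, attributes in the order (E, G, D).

T ⋈ P (natural join on E): {(15, c, 29, 3), (15, c, 29, 33), (15, c, 29, 9), (15, d, 13, 3), (15, d, 13, 33), (15, d, 13, 9), (15, p, 32, 3), (15, p, 32, 33), (15, p, 32, 9), (15, q, 26, 3), (15, q, 26, 33), (15, q, 26, 9), (15, z, 16, 3), (15, z, 16, 33), (15, z, 16, 9), (24, q, 17, 2), (24, q, 17, 20), (24, q, 17, 21), (24, r, 16, 2), (24, r, 16, 20), (24, r, 16, 21), (25, a, 14, 22), (25, a, 14, 27), (25, a, 14, 28), (25, a, 14, 4), (25, c, 11, 22), (25, c, 11, 27), (25, c, 11, 28), (25, c, 11, 4)}
Projecting to E, G, D: {(15, 3, c), (15, 3, d), (15, 3, p), (15, 3, q), (15, 3, z), (15, 33, c), (15, 33, d), (15, 33, p), (15, 33, q), (15, 33, z), (15, 9, c), (15, 9, d), (15, 9, p), (15, 9, q), (15, 9, z), (24, 2, q), (24, 2, r), (24, 20, q), (24, 20, r), (24, 21, q), (24, 21, r), (25, 22, a), (25, 22, c), (25, 27, a), (25, 27, c), (25, 28, a), (25, 28, c), (25, 4, a), (25, 4, c)}
Apply σ_{E <= 15}; surviving tuples: {(15, 3, c), (15, 3, d), (15, 3, p), (15, 3, q), (15, 3, z), (15, 33, c), (15, 33, d), (15, 33, p), (15, 33, q), (15, 33, z), (15, 9, c), (15, 9, d), (15, 9, p), (15, 9, q), (15, 9, z)}
Apply σ_{D != z}; surviving tuples: {(15, 3, c), (15, 3, d), (15, 3, p), (15, 3, q), (15, 33, c), (15, 33, d), (15, 33, p), (15, 33, q), (15, 9, c), (15, 9, d), (15, 9, p), (15, 9, q)}

{(15, 3, c), (15, 3, d), (15, 3, p), (15, 3, q), (15, 33, c), (15, 33, d), (15, 33, p), (15, 33, q), (15, 9, c), (15, 9, d), (15, 9, p), (15, 9, q)}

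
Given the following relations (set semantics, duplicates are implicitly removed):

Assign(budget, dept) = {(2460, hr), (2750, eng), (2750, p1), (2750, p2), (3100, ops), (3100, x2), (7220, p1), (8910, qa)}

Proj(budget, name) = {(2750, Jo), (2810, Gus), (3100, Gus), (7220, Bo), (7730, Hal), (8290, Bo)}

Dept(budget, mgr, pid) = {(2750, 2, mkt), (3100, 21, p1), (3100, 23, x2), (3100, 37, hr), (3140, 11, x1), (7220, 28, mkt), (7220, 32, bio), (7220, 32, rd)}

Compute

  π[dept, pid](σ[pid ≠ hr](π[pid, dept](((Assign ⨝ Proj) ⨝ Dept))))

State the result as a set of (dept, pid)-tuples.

Assign ⋈ Proj (natural join on budget): {(2750, eng, Jo), (2750, p1, Jo), (2750, p2, Jo), (3100, ops, Gus), (3100, x2, Gus), (7220, p1, Bo)}
(Assign ⨝ Proj) ⋈ Dept (natural join on budget): {(2750, eng, Jo, 2, mkt), (2750, p1, Jo, 2, mkt), (2750, p2, Jo, 2, mkt), (3100, ops, Gus, 21, p1), (3100, ops, Gus, 23, x2), (3100, ops, Gus, 37, hr), (3100, x2, Gus, 21, p1), (3100, x2, Gus, 23, x2), (3100, x2, Gus, 37, hr), (7220, p1, Bo, 28, mkt), (7220, p1, Bo, 32, bio), (7220, p1, Bo, 32, rd)}
π_{pid, dept} gives {(bio, p1), (hr, ops), (hr, x2), (mkt, eng), (mkt, p1), (mkt, p2), (p1, ops), (p1, x2), (rd, p1), (x2, ops), (x2, x2)} (1 duplicate(s) eliminated).
σ[pid ≠ hr]: keep tuples satisfying pid ≠ hr → {(bio, p1), (mkt, eng), (mkt, p1), (mkt, p2), (p1, ops), (p1, x2), (rd, p1), (x2, ops), (x2, x2)}
π_{dept, pid} gives {(eng, mkt), (ops, p1), (ops, x2), (p1, bio), (p1, mkt), (p1, rd), (p2, mkt), (x2, p1), (x2, x2)}.

{(eng, mkt), (ops, p1), (ops, x2), (p1, bio), (p1, mkt), (p1, rd), (p2, mkt), (x2, p1), (x2, x2)}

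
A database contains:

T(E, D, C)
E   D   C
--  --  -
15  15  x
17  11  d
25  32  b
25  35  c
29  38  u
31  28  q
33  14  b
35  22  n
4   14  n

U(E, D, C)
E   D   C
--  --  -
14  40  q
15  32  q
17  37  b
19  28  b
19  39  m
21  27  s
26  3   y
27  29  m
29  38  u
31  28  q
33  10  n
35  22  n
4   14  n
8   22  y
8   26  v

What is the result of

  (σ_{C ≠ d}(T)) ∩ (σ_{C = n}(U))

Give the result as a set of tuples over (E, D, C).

{(35, 22, n), (4, 14, n)}

Selection C ≠ d: {(15, 15, x), (25, 32, b), (25, 35, c), (29, 38, u), (31, 28, q), (33, 14, b), (35, 22, n), (4, 14, n)}
Selection C = n: {(33, 10, n), (35, 22, n), (4, 14, n)}
Intersection: {(15, 15, x), (25, 32, b), (25, 35, c), (29, 38, u), (31, 28, q), (33, 14, b), (35, 22, n), (4, 14, n)} with {(33, 10, n), (35, 22, n), (4, 14, n)} → {(35, 22, n), (4, 14, n)}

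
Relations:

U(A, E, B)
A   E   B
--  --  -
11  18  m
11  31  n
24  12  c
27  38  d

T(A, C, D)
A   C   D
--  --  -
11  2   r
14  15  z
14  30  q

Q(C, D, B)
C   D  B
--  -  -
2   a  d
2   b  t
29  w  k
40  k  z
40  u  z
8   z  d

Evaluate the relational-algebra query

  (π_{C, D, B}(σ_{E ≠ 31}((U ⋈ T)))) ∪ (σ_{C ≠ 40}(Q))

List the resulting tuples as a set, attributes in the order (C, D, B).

{(2, a, d), (2, b, t), (2, r, m), (29, w, k), (8, z, d)}

Joining U and T on A yields {(11, 18, m, 2, r), (11, 31, n, 2, r)}.
Apply σ_{E ≠ 31}; surviving tuples: {(11, 18, m, 2, r)}
π[C, D, B]: project onto (C, D, B) → {(2, r, m)}
Apply σ_{C ≠ 40}; surviving tuples: {(2, a, d), (2, b, t), (29, w, k), (8, z, d)}
Set union of the two operands is {(2, a, d), (2, b, t), (2, r, m), (29, w, k), (8, z, d)}.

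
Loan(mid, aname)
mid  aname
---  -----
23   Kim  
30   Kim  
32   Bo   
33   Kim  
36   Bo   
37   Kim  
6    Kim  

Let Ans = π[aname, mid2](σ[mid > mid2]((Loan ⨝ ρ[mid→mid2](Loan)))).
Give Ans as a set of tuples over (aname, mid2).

{(Bo, 32), (Kim, 23), (Kim, 30), (Kim, 33), (Kim, 6)}

ρ[mid→mid2]: schema becomes (mid2, aname); tuples unchanged.
Natural join on aname: {(23, Kim, 23), (23, Kim, 30), (23, Kim, 33), (23, Kim, 37), (23, Kim, 6), (30, Kim, 23), (30, Kim, 30), (30, Kim, 33), (30, Kim, 37), (30, Kim, 6), (32, Bo, 32), (32, Bo, 36), (33, Kim, 23), (33, Kim, 30), (33, Kim, 33), (33, Kim, 37), (33, Kim, 6), (36, Bo, 32), (36, Bo, 36), (37, Kim, 23), (37, Kim, 30), (37, Kim, 33), (37, Kim, 37), (37, Kim, 6), (6, Kim, 23), (6, Kim, 30), (6, Kim, 33), (6, Kim, 37), (6, Kim, 6)}
Selection mid > mid2: {(23, Kim, 6), (30, Kim, 23), (30, Kim, 6), (33, Kim, 23), (33, Kim, 30), (33, Kim, 6), (36, Bo, 32), (37, Kim, 23), (37, Kim, 30), (37, Kim, 33), (37, Kim, 6)}
Keep only column(s) aname, mid2 (6 duplicate(s) eliminated): {(Bo, 32), (Kim, 23), (Kim, 30), (Kim, 33), (Kim, 6)}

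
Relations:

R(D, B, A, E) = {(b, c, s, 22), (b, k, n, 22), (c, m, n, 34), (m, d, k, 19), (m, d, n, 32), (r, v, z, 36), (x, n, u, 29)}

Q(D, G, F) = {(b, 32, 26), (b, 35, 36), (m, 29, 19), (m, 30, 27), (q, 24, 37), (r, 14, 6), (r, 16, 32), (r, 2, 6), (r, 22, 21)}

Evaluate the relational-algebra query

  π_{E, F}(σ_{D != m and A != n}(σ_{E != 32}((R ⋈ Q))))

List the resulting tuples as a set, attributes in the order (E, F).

R ⋈ Q (natural join on D): {(b, c, s, 22, 32, 26), (b, c, s, 22, 35, 36), (b, k, n, 22, 32, 26), (b, k, n, 22, 35, 36), (m, d, k, 19, 29, 19), (m, d, k, 19, 30, 27), (m, d, n, 32, 29, 19), (m, d, n, 32, 30, 27), (r, v, z, 36, 14, 6), (r, v, z, 36, 16, 32), (r, v, z, 36, 2, 6), (r, v, z, 36, 22, 21)}
σ[E != 32]: keep tuples satisfying E != 32 → {(b, c, s, 22, 32, 26), (b, c, s, 22, 35, 36), (b, k, n, 22, 32, 26), (b, k, n, 22, 35, 36), (m, d, k, 19, 29, 19), (m, d, k, 19, 30, 27), (r, v, z, 36, 14, 6), (r, v, z, 36, 16, 32), (r, v, z, 36, 2, 6), (r, v, z, 36, 22, 21)}
σ[D != m and A != n]: keep tuples satisfying D != m and A != n → {(b, c, s, 22, 32, 26), (b, c, s, 22, 35, 36), (r, v, z, 36, 14, 6), (r, v, z, 36, 16, 32), (r, v, z, 36, 2, 6), (r, v, z, 36, 22, 21)}
π[E, F]: project onto (E, F) (1 duplicate(s) eliminated) → {(22, 26), (22, 36), (36, 21), (36, 32), (36, 6)}

{(22, 26), (22, 36), (36, 21), (36, 32), (36, 6)}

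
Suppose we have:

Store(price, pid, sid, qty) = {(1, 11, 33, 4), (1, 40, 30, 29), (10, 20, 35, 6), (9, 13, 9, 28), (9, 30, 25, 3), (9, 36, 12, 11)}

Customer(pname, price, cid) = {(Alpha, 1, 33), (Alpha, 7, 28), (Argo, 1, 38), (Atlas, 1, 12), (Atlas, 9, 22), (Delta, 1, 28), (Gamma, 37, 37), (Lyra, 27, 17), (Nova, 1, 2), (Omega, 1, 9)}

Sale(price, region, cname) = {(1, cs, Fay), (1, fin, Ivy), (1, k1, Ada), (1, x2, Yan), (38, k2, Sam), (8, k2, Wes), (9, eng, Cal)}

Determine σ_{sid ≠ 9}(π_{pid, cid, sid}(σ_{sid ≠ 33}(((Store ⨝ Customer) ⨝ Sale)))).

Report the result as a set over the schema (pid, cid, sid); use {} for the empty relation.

Joining Store and Customer on price yields {(1, 11, 33, 4, Alpha, 33), (1, 11, 33, 4, Argo, 38), (1, 11, 33, 4, Atlas, 12), (1, 11, 33, 4, Delta, 28), (1, 11, 33, 4, Nova, 2), (1, 11, 33, 4, Omega, 9), (1, 40, 30, 29, Alpha, 33), (1, 40, 30, 29, Argo, 38), (1, 40, 30, 29, Atlas, 12), (1, 40, 30, 29, Delta, 28), (1, 40, 30, 29, Nova, 2), (1, 40, 30, 29, Omega, 9), (9, 13, 9, 28, Atlas, 22), (9, 30, 25, 3, Atlas, 22), (9, 36, 12, 11, Atlas, 22)}.
Joining (Store ⨝ Customer) and Sale on price yields {(1, 11, 33, 4, Alpha, 33, cs, Fay), (1, 11, 33, 4, Alpha, 33, fin, Ivy), (1, 11, 33, 4, Alpha, 33, k1, Ada), (1, 11, 33, 4, Alpha, 33, x2, Yan), (1, 11, 33, 4, Argo, 38, cs, Fay), (1, 11, 33, 4, Argo, 38, fin, Ivy), (1, 11, 33, 4, Argo, 38, k1, Ada), (1, 11, 33, 4, Argo, 38, x2, Yan), (1, 11, 33, 4, Atlas, 12, cs, Fay), (1, 11, 33, 4, Atlas, 12, fin, Ivy), (1, 11, 33, 4, Atlas, 12, k1, Ada), (1, 11, 33, 4, Atlas, 12, x2, Yan), (1, 11, 33, 4, Delta, 28, cs, Fay), (1, 11, 33, 4, Delta, 28, fin, Ivy), (1, 11, 33, 4, Delta, 28, k1, Ada), (1, 11, 33, 4, Delta, 28, x2, Yan), (1, 11, 33, 4, Nova, 2, cs, Fay), (1, 11, 33, 4, Nova, 2, fin, Ivy), (1, 11, 33, 4, Nova, 2, k1, Ada), (1, 11, 33, 4, Nova, 2, x2, Yan), (1, 11, 33, 4, Omega, 9, cs, Fay), (1, 11, 33, 4, Omega, 9, fin, Ivy), (1, 11, 33, 4, Omega, 9, k1, Ada), (1, 11, 33, 4, Omega, 9, x2, Yan), (1, 40, 30, 29, Alpha, 33, cs, Fay), (1, 40, 30, 29, Alpha, 33, fin, Ivy), (1, 40, 30, 29, Alpha, 33, k1, Ada), (1, 40, 30, 29, Alpha, 33, x2, Yan), (1, 40, 30, 29, Argo, 38, cs, Fay), (1, 40, 30, 29, Argo, 38, fin, Ivy), (1, 40, 30, 29, Argo, 38, k1, Ada), (1, 40, 30, 29, Argo, 38, x2, Yan), (1, 40, 30, 29, Atlas, 12, cs, Fay), (1, 40, 30, 29, Atlas, 12, fin, Ivy), (1, 40, 30, 29, Atlas, 12, k1, Ada), (1, 40, 30, 29, Atlas, 12, x2, Yan), (1, 40, 30, 29, Delta, 28, cs, Fay), (1, 40, 30, 29, Delta, 28, fin, Ivy), (1, 40, 30, 29, Delta, 28, k1, Ada), (1, 40, 30, 29, Delta, 28, x2, Yan), (1, 40, 30, 29, Nova, 2, cs, Fay), (1, 40, 30, 29, Nova, 2, fin, Ivy), (1, 40, 30, 29, Nova, 2, k1, Ada), (1, 40, 30, 29, Nova, 2, x2, Yan), (1, 40, 30, 29, Omega, 9, cs, Fay), (1, 40, 30, 29, Omega, 9, fin, Ivy), (1, 40, 30, 29, Omega, 9, k1, Ada), (1, 40, 30, 29, Omega, 9, x2, Yan), (9, 13, 9, 28, Atlas, 22, eng, Cal), (9, 30, 25, 3, Atlas, 22, eng, Cal), (9, 36, 12, 11, Atlas, 22, eng, Cal)}.
Apply σ_{sid ≠ 33}; surviving tuples: {(1, 40, 30, 29, Alpha, 33, cs, Fay), (1, 40, 30, 29, Alpha, 33, fin, Ivy), (1, 40, 30, 29, Alpha, 33, k1, Ada), (1, 40, 30, 29, Alpha, 33, x2, Yan), (1, 40, 30, 29, Argo, 38, cs, Fay), (1, 40, 30, 29, Argo, 38, fin, Ivy), (1, 40, 30, 29, Argo, 38, k1, Ada), (1, 40, 30, 29, Argo, 38, x2, Yan), (1, 40, 30, 29, Atlas, 12, cs, Fay), (1, 40, 30, 29, Atlas, 12, fin, Ivy), (1, 40, 30, 29, Atlas, 12, k1, Ada), (1, 40, 30, 29, Atlas, 12, x2, Yan), (1, 40, 30, 29, Delta, 28, cs, Fay), (1, 40, 30, 29, Delta, 28, fin, Ivy), (1, 40, 30, 29, Delta, 28, k1, Ada), (1, 40, 30, 29, Delta, 28, x2, Yan), (1, 40, 30, 29, Nova, 2, cs, Fay), (1, 40, 30, 29, Nova, 2, fin, Ivy), (1, 40, 30, 29, Nova, 2, k1, Ada), (1, 40, 30, 29, Nova, 2, x2, Yan), (1, 40, 30, 29, Omega, 9, cs, Fay), (1, 40, 30, 29, Omega, 9, fin, Ivy), (1, 40, 30, 29, Omega, 9, k1, Ada), (1, 40, 30, 29, Omega, 9, x2, Yan), (9, 13, 9, 28, Atlas, 22, eng, Cal), (9, 30, 25, 3, Atlas, 22, eng, Cal), (9, 36, 12, 11, Atlas, 22, eng, Cal)}
π[pid, cid, sid]: project onto (pid, cid, sid) (18 duplicate(s) eliminated) → {(13, 22, 9), (30, 22, 25), (36, 22, 12), (40, 12, 30), (40, 2, 30), (40, 28, 30), (40, 33, 30), (40, 38, 30), (40, 9, 30)}
Apply σ_{sid ≠ 9}; surviving tuples: {(30, 22, 25), (36, 22, 12), (40, 12, 30), (40, 2, 30), (40, 28, 30), (40, 33, 30), (40, 38, 30), (40, 9, 30)}

{(30, 22, 25), (36, 22, 12), (40, 12, 30), (40, 2, 30), (40, 28, 30), (40, 33, 30), (40, 38, 30), (40, 9, 30)}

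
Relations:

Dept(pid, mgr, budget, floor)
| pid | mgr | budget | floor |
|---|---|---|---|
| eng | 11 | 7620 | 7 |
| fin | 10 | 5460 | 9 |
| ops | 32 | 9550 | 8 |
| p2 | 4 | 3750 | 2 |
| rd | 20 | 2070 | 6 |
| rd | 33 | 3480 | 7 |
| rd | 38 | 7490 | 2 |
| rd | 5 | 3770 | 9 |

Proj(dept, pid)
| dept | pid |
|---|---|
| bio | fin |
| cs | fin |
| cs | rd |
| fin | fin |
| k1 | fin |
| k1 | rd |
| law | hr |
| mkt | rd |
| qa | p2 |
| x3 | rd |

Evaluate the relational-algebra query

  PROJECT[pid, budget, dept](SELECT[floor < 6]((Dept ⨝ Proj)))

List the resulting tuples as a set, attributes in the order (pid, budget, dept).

Joining Dept and Proj on pid yields {(fin, 10, 5460, 9, bio), (fin, 10, 5460, 9, cs), (fin, 10, 5460, 9, fin), (fin, 10, 5460, 9, k1), (p2, 4, 3750, 2, qa), (rd, 20, 2070, 6, cs), (rd, 20, 2070, 6, k1), (rd, 20, 2070, 6, mkt), (rd, 20, 2070, 6, x3), (rd, 33, 3480, 7, cs), (rd, 33, 3480, 7, k1), (rd, 33, 3480, 7, mkt), (rd, 33, 3480, 7, x3), (rd, 38, 7490, 2, cs), (rd, 38, 7490, 2, k1), (rd, 38, 7490, 2, mkt), (rd, 38, 7490, 2, x3), (rd, 5, 3770, 9, cs), (rd, 5, 3770, 9, k1), (rd, 5, 3770, 9, mkt), (rd, 5, 3770, 9, x3)}.
Selection floor < 6: {(p2, 4, 3750, 2, qa), (rd, 38, 7490, 2, cs), (rd, 38, 7490, 2, k1), (rd, 38, 7490, 2, mkt), (rd, 38, 7490, 2, x3)}
Keep only column(s) pid, budget, dept: {(p2, 3750, qa), (rd, 7490, cs), (rd, 7490, k1), (rd, 7490, mkt), (rd, 7490, x3)}

{(p2, 3750, qa), (rd, 7490, cs), (rd, 7490, k1), (rd, 7490, mkt), (rd, 7490, x3)}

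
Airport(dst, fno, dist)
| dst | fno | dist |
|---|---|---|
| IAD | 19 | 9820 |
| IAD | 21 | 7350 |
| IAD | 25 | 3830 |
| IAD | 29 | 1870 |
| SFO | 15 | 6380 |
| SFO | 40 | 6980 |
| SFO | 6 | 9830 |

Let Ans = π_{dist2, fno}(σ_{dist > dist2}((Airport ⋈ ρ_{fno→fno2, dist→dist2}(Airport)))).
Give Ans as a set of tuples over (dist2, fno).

{(1870, 19), (1870, 21), (1870, 25), (3830, 19), (3830, 21), (6380, 40), (6380, 6), (6980, 6), (7350, 19)}

ρ[fno→fno2, dist→dist2]: schema becomes (dst, fno2, dist2); tuples unchanged.
Joining Airport and ρ_{fno→fno2, dist→dist2}(Airport) on dst yields {(IAD, 19, 9820, 19, 9820), (IAD, 19, 9820, 21, 7350), (IAD, 19, 9820, 25, 3830), (IAD, 19, 9820, 29, 1870), (IAD, 21, 7350, 19, 9820), (IAD, 21, 7350, 21, 7350), (IAD, 21, 7350, 25, 3830), (IAD, 21, 7350, 29, 1870), (IAD, 25, 3830, 19, 9820), (IAD, 25, 3830, 21, 7350), (IAD, 25, 3830, 25, 3830), (IAD, 25, 3830, 29, 1870), (IAD, 29, 1870, 19, 9820), (IAD, 29, 1870, 21, 7350), (IAD, 29, 1870, 25, 3830), (IAD, 29, 1870, 29, 1870), (SFO, 15, 6380, 15, 6380), (SFO, 15, 6380, 40, 6980), (SFO, 15, 6380, 6, 9830), (SFO, 40, 6980, 15, 6380), (SFO, 40, 6980, 40, 6980), (SFO, 40, 6980, 6, 9830), (SFO, 6, 9830, 15, 6380), (SFO, 6, 9830, 40, 6980), (SFO, 6, 9830, 6, 9830)}.
σ[dist > dist2]: keep tuples satisfying dist > dist2 → {(IAD, 19, 9820, 21, 7350), (IAD, 19, 9820, 25, 3830), (IAD, 19, 9820, 29, 1870), (IAD, 21, 7350, 25, 3830), (IAD, 21, 7350, 29, 1870), (IAD, 25, 3830, 29, 1870), (SFO, 40, 6980, 15, 6380), (SFO, 6, 9830, 15, 6380), (SFO, 6, 9830, 40, 6980)}
π_{dist2, fno} gives {(1870, 19), (1870, 21), (1870, 25), (3830, 19), (3830, 21), (6380, 40), (6380, 6), (6980, 6), (7350, 19)}.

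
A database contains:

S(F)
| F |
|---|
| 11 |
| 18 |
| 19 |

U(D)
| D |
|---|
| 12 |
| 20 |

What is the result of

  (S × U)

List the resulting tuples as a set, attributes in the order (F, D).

{(11, 12), (11, 20), (18, 12), (18, 20), (19, 12), (19, 20)}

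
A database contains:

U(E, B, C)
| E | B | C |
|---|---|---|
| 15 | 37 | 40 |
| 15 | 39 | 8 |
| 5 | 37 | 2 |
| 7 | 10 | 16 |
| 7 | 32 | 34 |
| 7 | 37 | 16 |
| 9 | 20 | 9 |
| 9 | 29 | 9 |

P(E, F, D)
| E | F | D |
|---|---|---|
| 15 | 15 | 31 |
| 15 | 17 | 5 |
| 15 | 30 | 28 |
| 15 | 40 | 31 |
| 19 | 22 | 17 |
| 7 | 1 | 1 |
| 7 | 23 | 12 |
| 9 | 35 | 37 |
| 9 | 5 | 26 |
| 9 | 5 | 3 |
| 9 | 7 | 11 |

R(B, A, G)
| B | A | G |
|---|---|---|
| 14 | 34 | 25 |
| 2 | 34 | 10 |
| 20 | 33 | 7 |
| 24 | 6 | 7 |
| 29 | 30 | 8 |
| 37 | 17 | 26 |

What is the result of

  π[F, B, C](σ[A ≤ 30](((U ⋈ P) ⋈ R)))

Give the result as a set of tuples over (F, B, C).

{(1, 37, 16), (15, 37, 40), (17, 37, 40), (23, 37, 16), (30, 37, 40), (35, 29, 9), (40, 37, 40), (5, 29, 9), (7, 29, 9)}

Natural join on E: {(15, 37, 40, 15, 31), (15, 37, 40, 17, 5), (15, 37, 40, 30, 28), (15, 37, 40, 40, 31), (15, 39, 8, 15, 31), (15, 39, 8, 17, 5), (15, 39, 8, 30, 28), (15, 39, 8, 40, 31), (7, 10, 16, 1, 1), (7, 10, 16, 23, 12), (7, 32, 34, 1, 1), (7, 32, 34, 23, 12), (7, 37, 16, 1, 1), (7, 37, 16, 23, 12), (9, 20, 9, 35, 37), (9, 20, 9, 5, 26), (9, 20, 9, 5, 3), (9, 20, 9, 7, 11), (9, 29, 9, 35, 37), (9, 29, 9, 5, 26), (9, 29, 9, 5, 3), (9, 29, 9, 7, 11)}
Natural join on B: {(15, 37, 40, 15, 31, 17, 26), (15, 37, 40, 17, 5, 17, 26), (15, 37, 40, 30, 28, 17, 26), (15, 37, 40, 40, 31, 17, 26), (7, 37, 16, 1, 1, 17, 26), (7, 37, 16, 23, 12, 17, 26), (9, 20, 9, 35, 37, 33, 7), (9, 20, 9, 5, 26, 33, 7), (9, 20, 9, 5, 3, 33, 7), (9, 20, 9, 7, 11, 33, 7), (9, 29, 9, 35, 37, 30, 8), (9, 29, 9, 5, 26, 30, 8), (9, 29, 9, 5, 3, 30, 8), (9, 29, 9, 7, 11, 30, 8)}
Apply σ_{A ≤ 30}; surviving tuples: {(15, 37, 40, 15, 31, 17, 26), (15, 37, 40, 17, 5, 17, 26), (15, 37, 40, 30, 28, 17, 26), (15, 37, 40, 40, 31, 17, 26), (7, 37, 16, 1, 1, 17, 26), (7, 37, 16, 23, 12, 17, 26), (9, 29, 9, 35, 37, 30, 8), (9, 29, 9, 5, 26, 30, 8), (9, 29, 9, 5, 3, 30, 8), (9, 29, 9, 7, 11, 30, 8)}
Projecting to F, B, C (1 duplicate(s) eliminated): {(1, 37, 16), (15, 37, 40), (17, 37, 40), (23, 37, 16), (30, 37, 40), (35, 29, 9), (40, 37, 40), (5, 29, 9), (7, 29, 9)}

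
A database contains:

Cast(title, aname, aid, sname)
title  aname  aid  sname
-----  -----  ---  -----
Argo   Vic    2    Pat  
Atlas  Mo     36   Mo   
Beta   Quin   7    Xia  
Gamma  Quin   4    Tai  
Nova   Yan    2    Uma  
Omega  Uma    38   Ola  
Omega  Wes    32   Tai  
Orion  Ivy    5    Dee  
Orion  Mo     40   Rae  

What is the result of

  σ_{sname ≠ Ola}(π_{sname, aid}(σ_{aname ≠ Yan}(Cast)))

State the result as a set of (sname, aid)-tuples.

{(Dee, 5), (Mo, 36), (Pat, 2), (Rae, 40), (Tai, 32), (Tai, 4), (Xia, 7)}

Apply σ_{aname ≠ Yan}; surviving tuples: {(Argo, Vic, 2, Pat), (Atlas, Mo, 36, Mo), (Beta, Quin, 7, Xia), (Gamma, Quin, 4, Tai), (Omega, Uma, 38, Ola), (Omega, Wes, 32, Tai), (Orion, Ivy, 5, Dee), (Orion, Mo, 40, Rae)}
Keep only column(s) sname, aid: {(Dee, 5), (Mo, 36), (Ola, 38), (Pat, 2), (Rae, 40), (Tai, 32), (Tai, 4), (Xia, 7)}
Apply σ_{sname ≠ Ola}; surviving tuples: {(Dee, 5), (Mo, 36), (Pat, 2), (Rae, 40), (Tai, 32), (Tai, 4), (Xia, 7)}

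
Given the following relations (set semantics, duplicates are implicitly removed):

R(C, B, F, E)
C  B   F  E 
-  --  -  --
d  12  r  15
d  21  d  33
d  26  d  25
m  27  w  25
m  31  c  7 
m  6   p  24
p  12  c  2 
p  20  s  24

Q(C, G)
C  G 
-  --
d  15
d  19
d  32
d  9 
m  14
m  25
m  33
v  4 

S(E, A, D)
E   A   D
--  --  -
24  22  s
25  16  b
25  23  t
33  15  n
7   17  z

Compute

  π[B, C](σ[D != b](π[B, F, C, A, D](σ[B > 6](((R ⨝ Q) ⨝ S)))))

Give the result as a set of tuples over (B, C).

{(21, d), (26, d), (27, m), (31, m)}

Natural join on C: {(d, 12, r, 15, 15), (d, 12, r, 15, 19), (d, 12, r, 15, 32), (d, 12, r, 15, 9), (d, 21, d, 33, 15), (d, 21, d, 33, 19), (d, 21, d, 33, 32), (d, 21, d, 33, 9), (d, 26, d, 25, 15), (d, 26, d, 25, 19), (d, 26, d, 25, 32), (d, 26, d, 25, 9), (m, 27, w, 25, 14), (m, 27, w, 25, 25), (m, 27, w, 25, 33), (m, 31, c, 7, 14), (m, 31, c, 7, 25), (m, 31, c, 7, 33), (m, 6, p, 24, 14), (m, 6, p, 24, 25), (m, 6, p, 24, 33)}
Natural join on E: {(d, 21, d, 33, 15, 15, n), (d, 21, d, 33, 19, 15, n), (d, 21, d, 33, 32, 15, n), (d, 21, d, 33, 9, 15, n), (d, 26, d, 25, 15, 16, b), (d, 26, d, 25, 15, 23, t), (d, 26, d, 25, 19, 16, b), (d, 26, d, 25, 19, 23, t), (d, 26, d, 25, 32, 16, b), (d, 26, d, 25, 32, 23, t), (d, 26, d, 25, 9, 16, b), (d, 26, d, 25, 9, 23, t), (m, 27, w, 25, 14, 16, b), (m, 27, w, 25, 14, 23, t), (m, 27, w, 25, 25, 16, b), (m, 27, w, 25, 25, 23, t), (m, 27, w, 25, 33, 16, b), (m, 27, w, 25, 33, 23, t), (m, 31, c, 7, 14, 17, z), (m, 31, c, 7, 25, 17, z), (m, 31, c, 7, 33, 17, z), (m, 6, p, 24, 14, 22, s), (m, 6, p, 24, 25, 22, s), (m, 6, p, 24, 33, 22, s)}
Apply σ_{B > 6}; surviving tuples: {(d, 21, d, 33, 15, 15, n), (d, 21, d, 33, 19, 15, n), (d, 21, d, 33, 32, 15, n), (d, 21, d, 33, 9, 15, n), (d, 26, d, 25, 15, 16, b), (d, 26, d, 25, 15, 23, t), (d, 26, d, 25, 19, 16, b), (d, 26, d, 25, 19, 23, t), (d, 26, d, 25, 32, 16, b), (d, 26, d, 25, 32, 23, t), (d, 26, d, 25, 9, 16, b), (d, 26, d, 25, 9, 23, t), (m, 27, w, 25, 14, 16, b), (m, 27, w, 25, 14, 23, t), (m, 27, w, 25, 25, 16, b), (m, 27, w, 25, 25, 23, t), (m, 27, w, 25, 33, 16, b), (m, 27, w, 25, 33, 23, t), (m, 31, c, 7, 14, 17, z), (m, 31, c, 7, 25, 17, z), (m, 31, c, 7, 33, 17, z)}
π[B, F, C, A, D]: project onto (B, F, C, A, D) (15 duplicate(s) eliminated) → {(21, d, d, 15, n), (26, d, d, 16, b), (26, d, d, 23, t), (27, w, m, 16, b), (27, w, m, 23, t), (31, c, m, 17, z)}
Apply σ_{D != b}; surviving tuples: {(21, d, d, 15, n), (26, d, d, 23, t), (27, w, m, 23, t), (31, c, m, 17, z)}
π[B, C]: project onto (B, C) → {(21, d), (26, d), (27, m), (31, m)}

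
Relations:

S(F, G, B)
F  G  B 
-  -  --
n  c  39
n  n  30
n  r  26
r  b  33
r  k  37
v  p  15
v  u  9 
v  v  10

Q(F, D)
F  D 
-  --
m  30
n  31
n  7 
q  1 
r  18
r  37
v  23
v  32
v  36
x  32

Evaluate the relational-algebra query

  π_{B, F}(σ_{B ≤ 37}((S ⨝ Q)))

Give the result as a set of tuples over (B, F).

{(10, v), (15, v), (26, n), (30, n), (33, r), (37, r), (9, v)}

Joining S and Q on F yields {(n, c, 39, 31), (n, c, 39, 7), (n, n, 30, 31), (n, n, 30, 7), (n, r, 26, 31), (n, r, 26, 7), (r, b, 33, 18), (r, b, 33, 37), (r, k, 37, 18), (r, k, 37, 37), (v, p, 15, 23), (v, p, 15, 32), (v, p, 15, 36), (v, u, 9, 23), (v, u, 9, 32), (v, u, 9, 36), (v, v, 10, 23), (v, v, 10, 32), (v, v, 10, 36)}.
σ[B ≤ 37]: keep tuples satisfying B ≤ 37 → {(n, n, 30, 31), (n, n, 30, 7), (n, r, 26, 31), (n, r, 26, 7), (r, b, 33, 18), (r, b, 33, 37), (r, k, 37, 18), (r, k, 37, 37), (v, p, 15, 23), (v, p, 15, 32), (v, p, 15, 36), (v, u, 9, 23), (v, u, 9, 32), (v, u, 9, 36), (v, v, 10, 23), (v, v, 10, 32), (v, v, 10, 36)}
Projecting to B, F (10 duplicate(s) eliminated): {(10, v), (15, v), (26, n), (30, n), (33, r), (37, r), (9, v)}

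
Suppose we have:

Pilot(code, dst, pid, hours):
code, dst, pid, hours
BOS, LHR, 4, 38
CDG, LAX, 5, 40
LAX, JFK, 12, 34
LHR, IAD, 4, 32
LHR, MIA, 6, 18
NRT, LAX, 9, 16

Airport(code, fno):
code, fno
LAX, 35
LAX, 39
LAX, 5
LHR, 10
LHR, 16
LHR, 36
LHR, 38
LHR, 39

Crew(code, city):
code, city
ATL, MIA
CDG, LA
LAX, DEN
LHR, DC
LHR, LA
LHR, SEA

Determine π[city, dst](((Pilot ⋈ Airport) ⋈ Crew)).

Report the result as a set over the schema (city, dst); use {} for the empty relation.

{(DC, IAD), (DC, MIA), (DEN, JFK), (LA, IAD), (LA, MIA), (SEA, IAD), (SEA, MIA)}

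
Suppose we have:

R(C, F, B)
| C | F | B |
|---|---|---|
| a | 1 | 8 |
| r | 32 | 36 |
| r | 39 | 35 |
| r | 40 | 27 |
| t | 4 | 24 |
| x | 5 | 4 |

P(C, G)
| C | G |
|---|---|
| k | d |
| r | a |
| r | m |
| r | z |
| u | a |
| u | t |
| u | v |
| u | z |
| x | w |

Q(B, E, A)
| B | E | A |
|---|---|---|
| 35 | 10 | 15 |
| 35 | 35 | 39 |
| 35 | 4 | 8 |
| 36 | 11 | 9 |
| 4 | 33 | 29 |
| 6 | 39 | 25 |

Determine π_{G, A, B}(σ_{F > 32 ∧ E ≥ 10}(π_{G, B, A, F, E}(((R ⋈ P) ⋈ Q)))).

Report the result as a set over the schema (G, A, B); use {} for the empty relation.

R ⋈ P (natural join on C): {(r, 32, 36, a), (r, 32, 36, m), (r, 32, 36, z), (r, 39, 35, a), (r, 39, 35, m), (r, 39, 35, z), (r, 40, 27, a), (r, 40, 27, m), (r, 40, 27, z), (x, 5, 4, w)}
(R ⋈ P) ⋈ Q (natural join on B): {(r, 32, 36, a, 11, 9), (r, 32, 36, m, 11, 9), (r, 32, 36, z, 11, 9), (r, 39, 35, a, 10, 15), (r, 39, 35, a, 35, 39), (r, 39, 35, a, 4, 8), (r, 39, 35, m, 10, 15), (r, 39, 35, m, 35, 39), (r, 39, 35, m, 4, 8), (r, 39, 35, z, 10, 15), (r, 39, 35, z, 35, 39), (r, 39, 35, z, 4, 8), (x, 5, 4, w, 33, 29)}
π_{G, B, A, F, E} gives {(a, 35, 15, 39, 10), (a, 35, 39, 39, 35), (a, 35, 8, 39, 4), (a, 36, 9, 32, 11), (m, 35, 15, 39, 10), (m, 35, 39, 39, 35), (m, 35, 8, 39, 4), (m, 36, 9, 32, 11), (w, 4, 29, 5, 33), (z, 35, 15, 39, 10), (z, 35, 39, 39, 35), (z, 35, 8, 39, 4), (z, 36, 9, 32, 11)}.
Selection F > 32 ∧ E ≥ 10: {(a, 35, 15, 39, 10), (a, 35, 39, 39, 35), (m, 35, 15, 39, 10), (m, 35, 39, 39, 35), (z, 35, 15, 39, 10), (z, 35, 39, 39, 35)}
π_{G, A, B} gives {(a, 15, 35), (a, 39, 35), (m, 15, 35), (m, 39, 35), (z, 15, 35), (z, 39, 35)}.

{(a, 15, 35), (a, 39, 35), (m, 15, 35), (m, 39, 35), (z, 15, 35), (z, 39, 35)}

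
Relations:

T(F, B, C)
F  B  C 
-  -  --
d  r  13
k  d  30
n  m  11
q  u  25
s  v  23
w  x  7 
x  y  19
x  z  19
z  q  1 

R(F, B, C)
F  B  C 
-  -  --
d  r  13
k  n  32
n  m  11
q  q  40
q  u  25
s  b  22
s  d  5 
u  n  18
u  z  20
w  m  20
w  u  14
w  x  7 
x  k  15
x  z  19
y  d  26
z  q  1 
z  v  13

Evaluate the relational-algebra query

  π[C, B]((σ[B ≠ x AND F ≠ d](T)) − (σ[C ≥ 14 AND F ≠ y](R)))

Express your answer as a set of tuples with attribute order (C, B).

{(1, q), (11, m), (19, y), (23, v), (30, d)}

Filtering on B ≠ x AND F ≠ d leaves {(k, d, 30), (n, m, 11), (q, u, 25), (s, v, 23), (x, y, 19), (x, z, 19), (z, q, 1)}.
Filtering on C ≥ 14 AND F ≠ y leaves {(k, n, 32), (q, q, 40), (q, u, 25), (s, b, 22), (u, n, 18), (u, z, 20), (w, m, 20), (w, u, 14), (x, k, 15), (x, z, 19)}.
Set difference of the two operands is {(k, d, 30), (n, m, 11), (s, v, 23), (x, y, 19), (z, q, 1)}.
π_{C, B} gives {(1, q), (11, m), (19, y), (23, v), (30, d)}.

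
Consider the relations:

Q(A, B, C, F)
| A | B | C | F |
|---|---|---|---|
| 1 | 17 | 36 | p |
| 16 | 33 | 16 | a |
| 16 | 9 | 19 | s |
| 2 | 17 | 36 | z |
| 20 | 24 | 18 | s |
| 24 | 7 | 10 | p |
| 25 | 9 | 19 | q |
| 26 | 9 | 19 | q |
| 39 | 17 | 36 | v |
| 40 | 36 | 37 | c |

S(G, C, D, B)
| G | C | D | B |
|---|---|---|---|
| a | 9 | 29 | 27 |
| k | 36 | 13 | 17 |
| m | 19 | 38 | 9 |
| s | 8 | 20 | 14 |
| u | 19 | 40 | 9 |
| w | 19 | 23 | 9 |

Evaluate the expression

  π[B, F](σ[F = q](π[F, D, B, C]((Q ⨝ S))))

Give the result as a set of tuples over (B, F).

Joining Q and S on B, C yields {(1, 17, 36, p, k, 13), (16, 9, 19, s, m, 38), (16, 9, 19, s, u, 40), (16, 9, 19, s, w, 23), (2, 17, 36, z, k, 13), (25, 9, 19, q, m, 38), (25, 9, 19, q, u, 40), (25, 9, 19, q, w, 23), (26, 9, 19, q, m, 38), (26, 9, 19, q, u, 40), (26, 9, 19, q, w, 23), (39, 17, 36, v, k, 13)}.
Keep only column(s) F, D, B, C (3 duplicate(s) eliminated): {(p, 13, 17, 36), (q, 23, 9, 19), (q, 38, 9, 19), (q, 40, 9, 19), (s, 23, 9, 19), (s, 38, 9, 19), (s, 40, 9, 19), (v, 13, 17, 36), (z, 13, 17, 36)}
Selection F = q: {(q, 23, 9, 19), (q, 38, 9, 19), (q, 40, 9, 19)}
Keep only column(s) B, F (2 duplicate(s) eliminated): {(9, q)}

{(9, q)}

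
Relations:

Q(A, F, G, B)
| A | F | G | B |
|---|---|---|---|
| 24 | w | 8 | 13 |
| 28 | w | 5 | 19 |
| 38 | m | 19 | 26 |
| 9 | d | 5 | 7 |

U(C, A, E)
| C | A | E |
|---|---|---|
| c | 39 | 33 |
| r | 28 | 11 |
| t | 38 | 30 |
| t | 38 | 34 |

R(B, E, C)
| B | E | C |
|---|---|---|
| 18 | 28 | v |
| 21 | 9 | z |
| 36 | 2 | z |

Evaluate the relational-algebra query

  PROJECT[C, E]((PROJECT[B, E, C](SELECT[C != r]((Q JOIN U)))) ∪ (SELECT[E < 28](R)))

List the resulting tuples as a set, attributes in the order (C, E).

{(t, 30), (t, 34), (z, 2), (z, 9)}

Joining Q and U on A yields {(28, w, 5, 19, r, 11), (38, m, 19, 26, t, 30), (38, m, 19, 26, t, 34)}.
Apply σ_{C != r}; surviving tuples: {(38, m, 19, 26, t, 30), (38, m, 19, 26, t, 34)}
π[B, E, C]: project onto (B, E, C) → {(26, 30, t), (26, 34, t)}
Apply σ_{E < 28}; surviving tuples: {(21, 9, z), (36, 2, z)}
Set union of the two operands is {(21, 9, z), (26, 30, t), (26, 34, t), (36, 2, z)}.
π[C, E]: project onto (C, E) → {(t, 30), (t, 34), (z, 2), (z, 9)}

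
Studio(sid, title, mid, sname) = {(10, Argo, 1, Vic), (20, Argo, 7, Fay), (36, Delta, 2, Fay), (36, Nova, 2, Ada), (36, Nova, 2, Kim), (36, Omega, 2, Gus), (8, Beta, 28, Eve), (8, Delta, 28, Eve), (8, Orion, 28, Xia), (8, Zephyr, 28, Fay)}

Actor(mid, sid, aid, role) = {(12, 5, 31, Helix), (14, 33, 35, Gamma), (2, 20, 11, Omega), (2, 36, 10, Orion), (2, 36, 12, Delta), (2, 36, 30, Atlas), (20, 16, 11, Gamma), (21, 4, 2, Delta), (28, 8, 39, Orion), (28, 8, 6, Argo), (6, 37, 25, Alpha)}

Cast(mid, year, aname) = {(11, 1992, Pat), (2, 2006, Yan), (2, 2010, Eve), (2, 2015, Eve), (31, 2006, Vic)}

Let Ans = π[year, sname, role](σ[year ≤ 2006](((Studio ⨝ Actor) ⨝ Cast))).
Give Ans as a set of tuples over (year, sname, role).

{(2006, Ada, Atlas), (2006, Ada, Delta), (2006, Ada, Orion), (2006, Fay, Atlas), (2006, Fay, Delta), (2006, Fay, Orion), (2006, Gus, Atlas), (2006, Gus, Delta), (2006, Gus, Orion), (2006, Kim, Atlas), (2006, Kim, Delta), (2006, Kim, Orion)}

Natural join on sid, mid: {(36, Delta, 2, Fay, 10, Orion), (36, Delta, 2, Fay, 12, Delta), (36, Delta, 2, Fay, 30, Atlas), (36, Nova, 2, Ada, 10, Orion), (36, Nova, 2, Ada, 12, Delta), (36, Nova, 2, Ada, 30, Atlas), (36, Nova, 2, Kim, 10, Orion), (36, Nova, 2, Kim, 12, Delta), (36, Nova, 2, Kim, 30, Atlas), (36, Omega, 2, Gus, 10, Orion), (36, Omega, 2, Gus, 12, Delta), (36, Omega, 2, Gus, 30, Atlas), (8, Beta, 28, Eve, 39, Orion), (8, Beta, 28, Eve, 6, Argo), (8, Delta, 28, Eve, 39, Orion), (8, Delta, 28, Eve, 6, Argo), (8, Orion, 28, Xia, 39, Orion), (8, Orion, 28, Xia, 6, Argo), (8, Zephyr, 28, Fay, 39, Orion), (8, Zephyr, 28, Fay, 6, Argo)}
Natural join on mid: {(36, Delta, 2, Fay, 10, Orion, 2006, Yan), (36, Delta, 2, Fay, 10, Orion, 2010, Eve), (36, Delta, 2, Fay, 10, Orion, 2015, Eve), (36, Delta, 2, Fay, 12, Delta, 2006, Yan), (36, Delta, 2, Fay, 12, Delta, 2010, Eve), (36, Delta, 2, Fay, 12, Delta, 2015, Eve), (36, Delta, 2, Fay, 30, Atlas, 2006, Yan), (36, Delta, 2, Fay, 30, Atlas, 2010, Eve), (36, Delta, 2, Fay, 30, Atlas, 2015, Eve), (36, Nova, 2, Ada, 10, Orion, 2006, Yan), (36, Nova, 2, Ada, 10, Orion, 2010, Eve), (36, Nova, 2, Ada, 10, Orion, 2015, Eve), (36, Nova, 2, Ada, 12, Delta, 2006, Yan), (36, Nova, 2, Ada, 12, Delta, 2010, Eve), (36, Nova, 2, Ada, 12, Delta, 2015, Eve), (36, Nova, 2, Ada, 30, Atlas, 2006, Yan), (36, Nova, 2, Ada, 30, Atlas, 2010, Eve), (36, Nova, 2, Ada, 30, Atlas, 2015, Eve), (36, Nova, 2, Kim, 10, Orion, 2006, Yan), (36, Nova, 2, Kim, 10, Orion, 2010, Eve), (36, Nova, 2, Kim, 10, Orion, 2015, Eve), (36, Nova, 2, Kim, 12, Delta, 2006, Yan), (36, Nova, 2, Kim, 12, Delta, 2010, Eve), (36, Nova, 2, Kim, 12, Delta, 2015, Eve), (36, Nova, 2, Kim, 30, Atlas, 2006, Yan), (36, Nova, 2, Kim, 30, Atlas, 2010, Eve), (36, Nova, 2, Kim, 30, Atlas, 2015, Eve), (36, Omega, 2, Gus, 10, Orion, 2006, Yan), (36, Omega, 2, Gus, 10, Orion, 2010, Eve), (36, Omega, 2, Gus, 10, Orion, 2015, Eve), (36, Omega, 2, Gus, 12, Delta, 2006, Yan), (36, Omega, 2, Gus, 12, Delta, 2010, Eve), (36, Omega, 2, Gus, 12, Delta, 2015, Eve), (36, Omega, 2, Gus, 30, Atlas, 2006, Yan), (36, Omega, 2, Gus, 30, Atlas, 2010, Eve), (36, Omega, 2, Gus, 30, Atlas, 2015, Eve)}
Selection year ≤ 2006: {(36, Delta, 2, Fay, 10, Orion, 2006, Yan), (36, Delta, 2, Fay, 12, Delta, 2006, Yan), (36, Delta, 2, Fay, 30, Atlas, 2006, Yan), (36, Nova, 2, Ada, 10, Orion, 2006, Yan), (36, Nova, 2, Ada, 12, Delta, 2006, Yan), (36, Nova, 2, Ada, 30, Atlas, 2006, Yan), (36, Nova, 2, Kim, 10, Orion, 2006, Yan), (36, Nova, 2, Kim, 12, Delta, 2006, Yan), (36, Nova, 2, Kim, 30, Atlas, 2006, Yan), (36, Omega, 2, Gus, 10, Orion, 2006, Yan), (36, Omega, 2, Gus, 12, Delta, 2006, Yan), (36, Omega, 2, Gus, 30, Atlas, 2006, Yan)}
π_{year, sname, role} gives {(2006, Ada, Atlas), (2006, Ada, Delta), (2006, Ada, Orion), (2006, Fay, Atlas), (2006, Fay, Delta), (2006, Fay, Orion), (2006, Gus, Atlas), (2006, Gus, Delta), (2006, Gus, Orion), (2006, Kim, Atlas), (2006, Kim, Delta), (2006, Kim, Orion)}.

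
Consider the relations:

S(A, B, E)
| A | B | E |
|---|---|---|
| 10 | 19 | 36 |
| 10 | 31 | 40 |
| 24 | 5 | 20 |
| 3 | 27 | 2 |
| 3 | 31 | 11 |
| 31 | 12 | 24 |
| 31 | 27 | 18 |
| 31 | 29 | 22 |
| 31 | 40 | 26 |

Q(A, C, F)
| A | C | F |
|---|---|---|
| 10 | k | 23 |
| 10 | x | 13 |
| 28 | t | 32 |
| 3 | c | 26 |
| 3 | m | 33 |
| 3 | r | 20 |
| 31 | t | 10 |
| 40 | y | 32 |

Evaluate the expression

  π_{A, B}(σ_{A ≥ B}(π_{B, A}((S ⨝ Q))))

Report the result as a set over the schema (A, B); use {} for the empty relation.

{(31, 12), (31, 27), (31, 29)}

Joining S and Q on A yields {(10, 19, 36, k, 23), (10, 19, 36, x, 13), (10, 31, 40, k, 23), (10, 31, 40, x, 13), (3, 27, 2, c, 26), (3, 27, 2, m, 33), (3, 27, 2, r, 20), (3, 31, 11, c, 26), (3, 31, 11, m, 33), (3, 31, 11, r, 20), (31, 12, 24, t, 10), (31, 27, 18, t, 10), (31, 29, 22, t, 10), (31, 40, 26, t, 10)}.
Projecting to B, A (6 duplicate(s) eliminated): {(12, 31), (19, 10), (27, 3), (27, 31), (29, 31), (31, 10), (31, 3), (40, 31)}
σ[A ≥ B]: keep tuples satisfying A ≥ B → {(12, 31), (27, 31), (29, 31)}
Projecting to A, B: {(31, 12), (31, 27), (31, 29)}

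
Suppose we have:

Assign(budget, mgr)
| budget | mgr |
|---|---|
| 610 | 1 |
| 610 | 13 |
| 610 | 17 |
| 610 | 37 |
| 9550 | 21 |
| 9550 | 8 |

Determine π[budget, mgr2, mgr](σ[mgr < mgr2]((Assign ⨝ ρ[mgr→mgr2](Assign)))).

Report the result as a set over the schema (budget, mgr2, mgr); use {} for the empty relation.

ρ[mgr→mgr2]: schema becomes (budget, mgr2); tuples unchanged.
Assign ⋈ ρ[mgr→mgr2](Assign) (natural join on budget): {(610, 1, 1), (610, 1, 13), (610, 1, 17), (610, 1, 37), (610, 13, 1), (610, 13, 13), (610, 13, 17), (610, 13, 37), (610, 17, 1), (610, 17, 13), (610, 17, 17), (610, 17, 37), (610, 37, 1), (610, 37, 13), (610, 37, 17), (610, 37, 37), (9550, 21, 21), (9550, 21, 8), (9550, 8, 21), (9550, 8, 8)}
Selection mgr < mgr2: {(610, 1, 13), (610, 1, 17), (610, 1, 37), (610, 13, 17), (610, 13, 37), (610, 17, 37), (9550, 8, 21)}
Keep only column(s) budget, mgr2, mgr: {(610, 13, 1), (610, 17, 1), (610, 17, 13), (610, 37, 1), (610, 37, 13), (610, 37, 17), (9550, 21, 8)}

{(610, 13, 1), (610, 17, 1), (610, 17, 13), (610, 37, 1), (610, 37, 13), (610, 37, 17), (9550, 21, 8)}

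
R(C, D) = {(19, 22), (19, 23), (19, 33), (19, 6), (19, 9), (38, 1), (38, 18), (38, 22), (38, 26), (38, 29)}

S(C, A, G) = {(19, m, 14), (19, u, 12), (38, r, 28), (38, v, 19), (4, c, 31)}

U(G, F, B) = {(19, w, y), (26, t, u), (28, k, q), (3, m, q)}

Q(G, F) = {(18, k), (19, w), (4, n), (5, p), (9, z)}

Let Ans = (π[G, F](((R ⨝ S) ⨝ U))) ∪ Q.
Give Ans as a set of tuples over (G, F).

R ⋈ S (natural join on C): {(19, 22, m, 14), (19, 22, u, 12), (19, 23, m, 14), (19, 23, u, 12), (19, 33, m, 14), (19, 33, u, 12), (19, 6, m, 14), (19, 6, u, 12), (19, 9, m, 14), (19, 9, u, 12), (38, 1, r, 28), (38, 1, v, 19), (38, 18, r, 28), (38, 18, v, 19), (38, 22, r, 28), (38, 22, v, 19), (38, 26, r, 28), (38, 26, v, 19), (38, 29, r, 28), (38, 29, v, 19)}
(R ⨝ S) ⋈ U (natural join on G): {(38, 1, r, 28, k, q), (38, 1, v, 19, w, y), (38, 18, r, 28, k, q), (38, 18, v, 19, w, y), (38, 22, r, 28, k, q), (38, 22, v, 19, w, y), (38, 26, r, 28, k, q), (38, 26, v, 19, w, y), (38, 29, r, 28, k, q), (38, 29, v, 19, w, y)}
Projecting to G, F (8 duplicate(s) eliminated): {(19, w), (28, k)}
Union: {(19, w), (28, k)} with {(18, k), (19, w), (4, n), (5, p), (9, z)} → {(18, k), (19, w), (28, k), (4, n), (5, p), (9, z)}

{(18, k), (19, w), (28, k), (4, n), (5, p), (9, z)}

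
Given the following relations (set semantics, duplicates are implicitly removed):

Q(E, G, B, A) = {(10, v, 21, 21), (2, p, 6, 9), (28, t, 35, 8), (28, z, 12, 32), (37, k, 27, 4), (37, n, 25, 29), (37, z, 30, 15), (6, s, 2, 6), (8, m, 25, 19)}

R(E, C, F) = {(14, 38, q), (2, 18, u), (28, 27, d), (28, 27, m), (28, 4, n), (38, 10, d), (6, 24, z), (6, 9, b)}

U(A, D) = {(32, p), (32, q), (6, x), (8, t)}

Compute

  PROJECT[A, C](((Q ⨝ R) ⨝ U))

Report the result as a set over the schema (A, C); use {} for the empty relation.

Q ⋈ R (natural join on E): {(2, p, 6, 9, 18, u), (28, t, 35, 8, 27, d), (28, t, 35, 8, 27, m), (28, t, 35, 8, 4, n), (28, z, 12, 32, 27, d), (28, z, 12, 32, 27, m), (28, z, 12, 32, 4, n), (6, s, 2, 6, 24, z), (6, s, 2, 6, 9, b)}
(Q ⨝ R) ⋈ U (natural join on A): {(28, t, 35, 8, 27, d, t), (28, t, 35, 8, 27, m, t), (28, t, 35, 8, 4, n, t), (28, z, 12, 32, 27, d, p), (28, z, 12, 32, 27, d, q), (28, z, 12, 32, 27, m, p), (28, z, 12, 32, 27, m, q), (28, z, 12, 32, 4, n, p), (28, z, 12, 32, 4, n, q), (6, s, 2, 6, 24, z, x), (6, s, 2, 6, 9, b, x)}
π[A, C]: project onto (A, C) (5 duplicate(s) eliminated) → {(32, 27), (32, 4), (6, 24), (6, 9), (8, 27), (8, 4)}

{(32, 27), (32, 4), (6, 24), (6, 9), (8, 27), (8, 4)}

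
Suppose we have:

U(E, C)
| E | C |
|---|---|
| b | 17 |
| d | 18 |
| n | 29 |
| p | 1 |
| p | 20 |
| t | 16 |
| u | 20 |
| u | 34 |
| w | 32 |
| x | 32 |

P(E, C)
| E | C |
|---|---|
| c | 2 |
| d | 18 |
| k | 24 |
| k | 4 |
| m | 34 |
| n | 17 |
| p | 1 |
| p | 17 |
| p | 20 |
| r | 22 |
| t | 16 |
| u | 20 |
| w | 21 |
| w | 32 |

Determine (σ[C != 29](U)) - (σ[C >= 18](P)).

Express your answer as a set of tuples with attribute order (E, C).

Filtering on C != 29 leaves {(b, 17), (d, 18), (p, 1), (p, 20), (t, 16), (u, 20), (u, 34), (w, 32), (x, 32)}.
Filtering on C >= 18 leaves {(d, 18), (k, 24), (m, 34), (p, 20), (r, 22), (u, 20), (w, 21), (w, 32)}.
Difference: {(b, 17), (d, 18), (p, 1), (p, 20), (t, 16), (u, 20), (u, 34), (w, 32), (x, 32)} with {(d, 18), (k, 24), (m, 34), (p, 20), (r, 22), (u, 20), (w, 21), (w, 32)} → {(b, 17), (p, 1), (t, 16), (u, 34), (x, 32)}

{(b, 17), (p, 1), (t, 16), (u, 34), (x, 32)}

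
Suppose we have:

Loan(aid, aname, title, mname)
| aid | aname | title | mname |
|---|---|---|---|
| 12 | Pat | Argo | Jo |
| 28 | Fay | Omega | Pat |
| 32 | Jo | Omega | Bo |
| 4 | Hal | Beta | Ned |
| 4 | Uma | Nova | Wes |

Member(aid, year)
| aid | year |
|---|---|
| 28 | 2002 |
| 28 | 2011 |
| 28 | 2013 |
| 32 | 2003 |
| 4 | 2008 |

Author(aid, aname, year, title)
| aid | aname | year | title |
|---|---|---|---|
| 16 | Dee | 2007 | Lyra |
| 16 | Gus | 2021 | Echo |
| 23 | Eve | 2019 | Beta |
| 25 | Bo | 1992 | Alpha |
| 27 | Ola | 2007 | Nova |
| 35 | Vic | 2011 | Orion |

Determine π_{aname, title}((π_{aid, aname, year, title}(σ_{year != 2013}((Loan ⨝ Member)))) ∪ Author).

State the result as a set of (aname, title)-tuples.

{(Bo, Alpha), (Dee, Lyra), (Eve, Beta), (Fay, Omega), (Gus, Echo), (Hal, Beta), (Jo, Omega), (Ola, Nova), (Uma, Nova), (Vic, Orion)}

Loan ⋈ Member (natural join on aid): {(28, Fay, Omega, Pat, 2002), (28, Fay, Omega, Pat, 2011), (28, Fay, Omega, Pat, 2013), (32, Jo, Omega, Bo, 2003), (4, Hal, Beta, Ned, 2008), (4, Uma, Nova, Wes, 2008)}
Apply σ_{year != 2013}; surviving tuples: {(28, Fay, Omega, Pat, 2002), (28, Fay, Omega, Pat, 2011), (32, Jo, Omega, Bo, 2003), (4, Hal, Beta, Ned, 2008), (4, Uma, Nova, Wes, 2008)}
π[aid, aname, year, title]: project onto (aid, aname, year, title) → {(28, Fay, 2002, Omega), (28, Fay, 2011, Omega), (32, Jo, 2003, Omega), (4, Hal, 2008, Beta), (4, Uma, 2008, Nova)}
Union: {(28, Fay, 2002, Omega), (28, Fay, 2011, Omega), (32, Jo, 2003, Omega), (4, Hal, 2008, Beta), (4, Uma, 2008, Nova)} with {(16, Dee, 2007, Lyra), (16, Gus, 2021, Echo), (23, Eve, 2019, Beta), (25, Bo, 1992, Alpha), (27, Ola, 2007, Nova), (35, Vic, 2011, Orion)} → {(16, Dee, 2007, Lyra), (16, Gus, 2021, Echo), (23, Eve, 2019, Beta), (25, Bo, 1992, Alpha), (27, Ola, 2007, Nova), (28, Fay, 2002, Omega), (28, Fay, 2011, Omega), (32, Jo, 2003, Omega), (35, Vic, 2011, Orion), (4, Hal, 2008, Beta), (4, Uma, 2008, Nova)}
π[aname, title]: project onto (aname, title) (1 duplicate(s) eliminated) → {(Bo, Alpha), (Dee, Lyra), (Eve, Beta), (Fay, Omega), (Gus, Echo), (Hal, Beta), (Jo, Omega), (Ola, Nova), (Uma, Nova), (Vic, Orion)}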